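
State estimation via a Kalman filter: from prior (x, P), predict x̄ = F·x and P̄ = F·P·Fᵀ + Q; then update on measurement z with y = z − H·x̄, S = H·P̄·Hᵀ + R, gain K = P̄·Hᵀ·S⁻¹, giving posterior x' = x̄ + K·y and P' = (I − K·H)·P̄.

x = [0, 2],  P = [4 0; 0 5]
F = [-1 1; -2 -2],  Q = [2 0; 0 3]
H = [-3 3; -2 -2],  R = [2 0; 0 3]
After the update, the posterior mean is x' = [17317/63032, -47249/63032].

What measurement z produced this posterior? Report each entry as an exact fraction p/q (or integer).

z = [-3, 1]

x̄ = F·x = [2, -4]
P̄ = F·P·Fᵀ + Q = [11 -2; -2 39]
S = H·P̄·Hᵀ + R = [488 -168; -168 187]
K = P̄·Hᵀ·S⁻¹ = [-10317/63032 -1917/7879; 10569/63032 -1931/7879]
x' − x̄ = [-108747/63032, 204879/63032] = K·y
y = (KᵀK)⁻¹·Kᵀ·(x' − x̄) = [15, -3]
z = y + H·x̄ = [15, -3] + [-18, 4] = [-3, 1]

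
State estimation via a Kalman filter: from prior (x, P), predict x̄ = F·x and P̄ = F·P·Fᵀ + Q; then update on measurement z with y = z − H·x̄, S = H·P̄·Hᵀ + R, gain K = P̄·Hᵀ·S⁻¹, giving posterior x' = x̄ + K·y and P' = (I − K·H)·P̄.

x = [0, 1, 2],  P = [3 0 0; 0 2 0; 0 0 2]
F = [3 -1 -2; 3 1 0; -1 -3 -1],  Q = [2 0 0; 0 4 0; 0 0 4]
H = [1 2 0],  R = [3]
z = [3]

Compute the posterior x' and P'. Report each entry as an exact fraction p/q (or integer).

x' = [-418/137, 410/137, -772/137]
P' = [2765/274 -1249/274 2855/274; -1249/274 761/274 -1471/274; 2855/274 -1471/274 6557/274]

x̄ = F·x = [-5, 1, -5]
P̄ = F·P·Fᵀ + Q = [39 25 1; 25 33 -15; 1 -15 27]
y = z − H·x̄ = [6]
S = H·P̄·Hᵀ + R = [274]
K = P̄·Hᵀ·S⁻¹ = [89/274; 91/274; -29/274]
x' = x̄ + K·y = [-418/137, 410/137, -772/137]
P' = (I − K·H)·P̄ = [2765/274 -1249/274 2855/274; -1249/274 761/274 -1471/274; 2855/274 -1471/274 6557/274]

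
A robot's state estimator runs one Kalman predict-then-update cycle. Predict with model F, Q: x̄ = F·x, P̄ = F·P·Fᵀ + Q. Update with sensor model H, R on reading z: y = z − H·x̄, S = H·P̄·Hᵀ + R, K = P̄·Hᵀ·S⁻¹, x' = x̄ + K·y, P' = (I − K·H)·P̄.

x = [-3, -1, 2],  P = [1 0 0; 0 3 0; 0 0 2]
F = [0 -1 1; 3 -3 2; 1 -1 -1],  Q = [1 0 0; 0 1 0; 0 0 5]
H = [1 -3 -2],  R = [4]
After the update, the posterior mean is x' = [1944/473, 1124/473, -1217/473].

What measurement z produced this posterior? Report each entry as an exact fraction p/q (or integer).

x̄ = F·x = [3, -2, -4]
P̄ = F·P·Fᵀ + Q = [6 13 1; 13 45 8; 1 8 11]
S = H·P̄·Hᵀ + R = [473]
K = P̄·Hᵀ·S⁻¹ = [-35/473; -138/473; -45/473]
x' − x̄ = [525/473, 2070/473, 675/473] = K·y
y = (KᵀK)⁻¹·Kᵀ·(x' − x̄) = [-15]
z = y + H·x̄ = [-15] + [17] = [2]

z = [2]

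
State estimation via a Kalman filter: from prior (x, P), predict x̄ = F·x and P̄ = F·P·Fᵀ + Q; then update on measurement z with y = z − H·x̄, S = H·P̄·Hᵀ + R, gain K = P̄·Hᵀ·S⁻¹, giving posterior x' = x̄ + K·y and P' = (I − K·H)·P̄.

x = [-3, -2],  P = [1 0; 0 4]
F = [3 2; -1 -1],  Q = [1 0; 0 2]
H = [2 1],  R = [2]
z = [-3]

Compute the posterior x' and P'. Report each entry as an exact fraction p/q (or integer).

x̄ = F·x = [-13, 5]
P̄ = F·P·Fᵀ + Q = [26 -11; -11 7]
y = z − H·x̄ = [18]
S = H·P̄·Hᵀ + R = [69]
K = P̄·Hᵀ·S⁻¹ = [41/69; -5/23]
x' = x̄ + K·y = [-53/23, 25/23]
P' = (I − K·H)·P̄ = [113/69 -48/23; -48/23 86/23]

x' = [-53/23, 25/23]
P' = [113/69 -48/23; -48/23 86/23]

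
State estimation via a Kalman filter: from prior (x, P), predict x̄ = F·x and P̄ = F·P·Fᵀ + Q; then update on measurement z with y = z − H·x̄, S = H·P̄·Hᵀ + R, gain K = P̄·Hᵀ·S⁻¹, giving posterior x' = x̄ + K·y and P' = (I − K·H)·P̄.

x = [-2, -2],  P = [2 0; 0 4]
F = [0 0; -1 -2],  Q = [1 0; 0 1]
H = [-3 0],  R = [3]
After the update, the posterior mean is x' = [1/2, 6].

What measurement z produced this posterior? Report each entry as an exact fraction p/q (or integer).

x̄ = F·x = [0, 6]
P̄ = F·P·Fᵀ + Q = [1 0; 0 19]
S = H·P̄·Hᵀ + R = [12]
K = P̄·Hᵀ·S⁻¹ = [-1/4; 0]
x' − x̄ = [1/2, 0] = K·y
y = (KᵀK)⁻¹·Kᵀ·(x' − x̄) = [-2]
z = y + H·x̄ = [-2] + [0] = [-2]

z = [-2]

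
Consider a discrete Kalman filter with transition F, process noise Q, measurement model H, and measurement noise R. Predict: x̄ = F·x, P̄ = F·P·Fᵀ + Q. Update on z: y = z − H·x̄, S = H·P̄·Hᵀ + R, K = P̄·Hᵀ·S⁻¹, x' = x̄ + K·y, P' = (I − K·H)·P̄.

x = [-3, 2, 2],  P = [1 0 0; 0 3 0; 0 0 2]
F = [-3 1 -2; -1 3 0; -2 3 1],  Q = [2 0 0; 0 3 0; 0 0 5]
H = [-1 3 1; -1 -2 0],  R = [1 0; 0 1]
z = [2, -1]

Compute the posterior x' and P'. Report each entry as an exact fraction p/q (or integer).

x' = [8217/4375, -1697/4375, 4426/875]
P' = [6831/4375 -2096/4375 2368/875; -2096/4375 1461/4375 -1163/875; 2368/875 -1163/875 1214/175]

x̄ = F·x = [7, 9, 14]
P̄ = F·P·Fᵀ + Q = [22 12 11; 12 31 29; 11 29 38]
y = z − H·x̄ = [-32, 24]
S = H·P̄·Hᵀ + R = [420 -245; -245 195]
K = P̄·Hᵀ·S⁻¹ = [-1279/4375 -377/625; 664/4375 -118/625; 213/875 -6/125]
x' = x̄ + K·y = [8217/4375, -1697/4375, 4426/875]
P' = (I − K·H)·P̄ = [6831/4375 -2096/4375 2368/875; -2096/4375 1461/4375 -1163/875; 2368/875 -1163/875 1214/175]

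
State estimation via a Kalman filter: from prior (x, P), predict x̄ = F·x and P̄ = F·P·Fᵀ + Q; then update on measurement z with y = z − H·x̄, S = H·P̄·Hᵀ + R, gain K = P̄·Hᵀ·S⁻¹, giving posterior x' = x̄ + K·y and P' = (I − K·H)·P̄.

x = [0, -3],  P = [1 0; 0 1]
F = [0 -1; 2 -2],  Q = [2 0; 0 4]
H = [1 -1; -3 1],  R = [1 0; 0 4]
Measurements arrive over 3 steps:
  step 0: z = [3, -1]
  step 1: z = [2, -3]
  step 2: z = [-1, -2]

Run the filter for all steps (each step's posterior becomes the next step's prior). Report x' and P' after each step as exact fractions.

step 0: x̄ = F·x = [3, 6]
step 0: P̄ = F·P·Fᵀ + Q = [3 2; 2 12]
step 0: y = z − H·x̄ = [6, 2]
step 0: S = H·P̄·Hᵀ + R = [12 -13; -13 31]
step 0: K = P̄·Hᵀ·S⁻¹ = [-60/203 -71/203; -8/7 -2/7]
step 0: x' = x̄ + K·y = [107/203, -10/7]
step 0: P' = (I − K·H)·P̄ = [172/203 8/7; 8/7 16/7]
step 1: x̄ = F·x = [10/7, 794/203]
step 1: P̄ = F·P·Fᵀ + Q = [30/7 16/7; 16/7 1500/203]
step 1: y = z − H·x̄ = [130/29, -533/203]
step 1: S = H·P̄·Hᵀ + R = [235/29 -322/29; -322/29 7358/203]
step 1: K = P̄·Hᵀ·S⁻¹ = [-4556/17299 -6441/17299; -18176/17299 -5314/17299]
step 1: x' = x̄ + K·y = [21201/17299, 136/17299]
step 1: P' = (I − K·H)·P̄ = [15160/17299 19716/17299; 19716/17299 37892/17299]
step 2: x̄ = F·x = [-136/17299, 42130/17299]
step 2: P̄ = F·P·Fᵀ + Q = [72490/17299 36352/17299; 36352/17299 123676/17299]
step 2: y = z − H·x̄ = [24967/17299, -77136/17299]
step 2: S = H·P̄·Hᵀ + R = [140761/17299 -195738/17299; -195738/17299 627170/17299]
step 2: K = P̄·Hᵀ·S⁻¹ = [-369588/1444237 -532423/1444237; -1500240/1444237 -434554/1444237]
step 2: x' = x̄ + K·y = [1829300/1444237, 3289726/1444237]
step 2: P' = (I − K·H)·P̄ = [1249640/1444237 1619228/1444237; 1619228/1444237 3119468/1444237]

step 0: x' = [107/203, -10/7], P' = [172/203 8/7; 8/7 16/7]
step 1: x' = [21201/17299, 136/17299], P' = [15160/17299 19716/17299; 19716/17299 37892/17299]
step 2: x' = [1829300/1444237, 3289726/1444237], P' = [1249640/1444237 1619228/1444237; 1619228/1444237 3119468/1444237]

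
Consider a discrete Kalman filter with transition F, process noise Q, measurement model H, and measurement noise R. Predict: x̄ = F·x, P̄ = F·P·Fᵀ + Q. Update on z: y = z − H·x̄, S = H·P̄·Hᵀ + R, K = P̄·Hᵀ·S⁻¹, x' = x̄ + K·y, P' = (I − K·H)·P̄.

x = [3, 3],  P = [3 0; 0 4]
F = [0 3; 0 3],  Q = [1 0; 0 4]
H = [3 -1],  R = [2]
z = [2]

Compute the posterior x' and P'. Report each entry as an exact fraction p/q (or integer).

x' = [77/53, 343/159]
P' = [86/53 208/53; 208/53 1736/159]

x̄ = F·x = [9, 9]
P̄ = F·P·Fᵀ + Q = [37 36; 36 40]
y = z − H·x̄ = [-16]
S = H·P̄·Hᵀ + R = [159]
K = P̄·Hᵀ·S⁻¹ = [25/53; 68/159]
x' = x̄ + K·y = [77/53, 343/159]
P' = (I − K·H)·P̄ = [86/53 208/53; 208/53 1736/159]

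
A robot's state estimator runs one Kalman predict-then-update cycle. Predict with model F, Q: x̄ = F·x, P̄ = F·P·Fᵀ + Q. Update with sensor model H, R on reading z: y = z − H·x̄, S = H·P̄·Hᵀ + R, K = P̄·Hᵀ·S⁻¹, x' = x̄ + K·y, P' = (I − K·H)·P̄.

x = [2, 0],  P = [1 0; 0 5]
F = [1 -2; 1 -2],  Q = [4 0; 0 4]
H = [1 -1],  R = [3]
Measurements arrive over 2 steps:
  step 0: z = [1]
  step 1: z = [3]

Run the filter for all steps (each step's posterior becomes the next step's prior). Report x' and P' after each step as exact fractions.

step 0: x̄ = F·x = [2, 2]
step 0: P̄ = F·P·Fᵀ + Q = [25 21; 21 25]
step 0: y = z − H·x̄ = [1]
step 0: S = H·P̄·Hᵀ + R = [11]
step 0: K = P̄·Hᵀ·S⁻¹ = [4/11; -4/11]
step 0: x' = x̄ + K·y = [26/11, 18/11]
step 0: P' = (I − K·H)·P̄ = [259/11 247/11; 247/11 259/11]
step 1: x̄ = F·x = [-10/11, -10/11]
step 1: P̄ = F·P·Fᵀ + Q = [351/11 307/11; 307/11 351/11]
step 1: y = z − H·x̄ = [3]
step 1: S = H·P̄·Hᵀ + R = [11]
step 1: K = P̄·Hᵀ·S⁻¹ = [4/11; -4/11]
step 1: x' = x̄ + K·y = [2/11, -2]
step 1: P' = (I − K·H)·P̄ = [335/11 323/11; 323/11 335/11]

step 0: x' = [26/11, 18/11], P' = [259/11 247/11; 247/11 259/11]
step 1: x' = [2/11, -2], P' = [335/11 323/11; 323/11 335/11]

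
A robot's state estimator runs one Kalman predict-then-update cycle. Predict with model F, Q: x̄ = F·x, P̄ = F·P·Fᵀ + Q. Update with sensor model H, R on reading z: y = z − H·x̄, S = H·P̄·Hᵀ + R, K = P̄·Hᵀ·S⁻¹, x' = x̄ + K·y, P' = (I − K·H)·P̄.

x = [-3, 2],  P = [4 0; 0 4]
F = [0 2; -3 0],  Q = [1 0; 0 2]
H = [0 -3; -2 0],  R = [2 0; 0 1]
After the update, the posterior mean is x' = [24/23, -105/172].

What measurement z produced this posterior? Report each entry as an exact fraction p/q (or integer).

z = [2, -2]

x̄ = F·x = [4, 9]
P̄ = F·P·Fᵀ + Q = [17 0; 0 38]
S = H·P̄·Hᵀ + R = [344 0; 0 69]
K = P̄·Hᵀ·S⁻¹ = [0 -34/69; -57/172 0]
x' − x̄ = [-68/23, -1653/172] = K·y
y = (KᵀK)⁻¹·Kᵀ·(x' − x̄) = [29, 6]
z = y + H·x̄ = [29, 6] + [-27, -8] = [2, -2]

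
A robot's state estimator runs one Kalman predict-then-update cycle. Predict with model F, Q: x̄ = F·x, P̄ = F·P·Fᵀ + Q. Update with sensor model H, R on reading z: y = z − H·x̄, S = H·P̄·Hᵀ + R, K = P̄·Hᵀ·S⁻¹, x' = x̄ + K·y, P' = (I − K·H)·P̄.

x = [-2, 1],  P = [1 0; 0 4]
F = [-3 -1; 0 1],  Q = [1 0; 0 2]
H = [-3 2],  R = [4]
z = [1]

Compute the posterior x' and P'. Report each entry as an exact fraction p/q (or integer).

x̄ = F·x = [5, 1]
P̄ = F·P·Fᵀ + Q = [14 -4; -4 6]
y = z − H·x̄ = [14]
S = H·P̄·Hᵀ + R = [202]
K = P̄·Hᵀ·S⁻¹ = [-25/101; 12/101]
x' = x̄ + K·y = [155/101, 269/101]
P' = (I − K·H)·P̄ = [164/101 196/101; 196/101 318/101]

x' = [155/101, 269/101]
P' = [164/101 196/101; 196/101 318/101]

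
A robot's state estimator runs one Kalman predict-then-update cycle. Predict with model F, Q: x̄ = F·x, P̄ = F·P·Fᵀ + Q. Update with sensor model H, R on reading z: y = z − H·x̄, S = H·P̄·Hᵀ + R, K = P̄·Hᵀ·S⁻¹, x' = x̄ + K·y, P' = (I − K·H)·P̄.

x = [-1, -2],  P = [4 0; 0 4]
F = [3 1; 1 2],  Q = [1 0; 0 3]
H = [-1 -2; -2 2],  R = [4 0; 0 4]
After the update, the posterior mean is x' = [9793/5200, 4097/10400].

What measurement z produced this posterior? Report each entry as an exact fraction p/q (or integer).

x̄ = F·x = [-5, -5]
P̄ = F·P·Fᵀ + Q = [41 20; 20 23]
S = H·P̄·Hᵀ + R = [217 30; 30 100]
K = P̄·Hᵀ·S⁻¹ = [-171/520 -1671/5200; -339/1040 1641/10400]
x' − x̄ = [35793/5200, 56097/10400] = K·y
y = (KᵀK)⁻¹·Kᵀ·(x' − x̄) = [-18, -3]
z = y + H·x̄ = [-18, -3] + [15, 0] = [-3, -3]

z = [-3, -3]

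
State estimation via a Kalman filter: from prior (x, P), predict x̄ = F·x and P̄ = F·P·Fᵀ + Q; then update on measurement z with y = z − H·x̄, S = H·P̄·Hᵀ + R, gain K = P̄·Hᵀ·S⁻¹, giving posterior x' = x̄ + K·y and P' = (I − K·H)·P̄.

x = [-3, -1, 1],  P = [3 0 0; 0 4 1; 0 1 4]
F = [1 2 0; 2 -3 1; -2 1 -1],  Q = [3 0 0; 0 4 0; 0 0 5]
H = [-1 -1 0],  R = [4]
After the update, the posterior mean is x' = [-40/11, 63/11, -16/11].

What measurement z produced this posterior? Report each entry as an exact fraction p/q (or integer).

x̄ = F·x = [-5, -2, 4]
P̄ = F·P·Fᵀ + Q = [22 -16 0; -16 50 -24; 0 -24 23]
S = H·P̄·Hᵀ + R = [44]
K = P̄·Hᵀ·S⁻¹ = [-3/22; -17/22; 6/11]
x' − x̄ = [15/11, 85/11, -60/11] = K·y
y = (KᵀK)⁻¹·Kᵀ·(x' − x̄) = [-10]
z = y + H·x̄ = [-10] + [7] = [-3]

z = [-3]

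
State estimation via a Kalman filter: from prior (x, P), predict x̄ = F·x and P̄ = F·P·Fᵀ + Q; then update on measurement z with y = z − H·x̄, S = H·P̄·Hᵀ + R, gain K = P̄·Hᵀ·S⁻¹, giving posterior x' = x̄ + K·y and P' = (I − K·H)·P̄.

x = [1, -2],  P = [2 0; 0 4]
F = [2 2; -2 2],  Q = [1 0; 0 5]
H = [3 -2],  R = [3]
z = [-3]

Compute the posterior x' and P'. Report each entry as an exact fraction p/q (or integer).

x' = [-1027/248, -591/124]
P' = [2719/248 1995/124; 1995/124 1509/62]

x̄ = F·x = [-2, -6]
P̄ = F·P·Fᵀ + Q = [25 8; 8 29]
y = z − H·x̄ = [-9]
S = H·P̄·Hᵀ + R = [248]
K = P̄·Hᵀ·S⁻¹ = [59/248; -17/124]
x' = x̄ + K·y = [-1027/248, -591/124]
P' = (I − K·H)·P̄ = [2719/248 1995/124; 1995/124 1509/62]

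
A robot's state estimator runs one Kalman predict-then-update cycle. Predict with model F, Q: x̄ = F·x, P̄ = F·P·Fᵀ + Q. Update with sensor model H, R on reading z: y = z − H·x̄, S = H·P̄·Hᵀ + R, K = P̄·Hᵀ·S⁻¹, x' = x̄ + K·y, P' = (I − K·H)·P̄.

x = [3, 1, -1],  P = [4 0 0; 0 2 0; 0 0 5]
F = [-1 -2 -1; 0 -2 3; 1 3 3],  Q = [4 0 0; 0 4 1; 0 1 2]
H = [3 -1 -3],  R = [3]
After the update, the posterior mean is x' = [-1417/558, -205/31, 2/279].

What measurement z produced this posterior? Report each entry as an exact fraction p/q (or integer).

x̄ = F·x = [-4, -5, 3]
P̄ = F·P·Fᵀ + Q = [21 -7 -31; -7 57 34; -31 34 69]
S = H·P̄·Hᵀ + R = [1674]
K = P̄·Hᵀ·S⁻¹ = [163/1674; -10/93; -167/837]
x' − x̄ = [815/558, -50/31, -835/279] = K·y
y = (KᵀK)⁻¹·Kᵀ·(x' − x̄) = [15]
z = y + H·x̄ = [15] + [-16] = [-1]

z = [-1]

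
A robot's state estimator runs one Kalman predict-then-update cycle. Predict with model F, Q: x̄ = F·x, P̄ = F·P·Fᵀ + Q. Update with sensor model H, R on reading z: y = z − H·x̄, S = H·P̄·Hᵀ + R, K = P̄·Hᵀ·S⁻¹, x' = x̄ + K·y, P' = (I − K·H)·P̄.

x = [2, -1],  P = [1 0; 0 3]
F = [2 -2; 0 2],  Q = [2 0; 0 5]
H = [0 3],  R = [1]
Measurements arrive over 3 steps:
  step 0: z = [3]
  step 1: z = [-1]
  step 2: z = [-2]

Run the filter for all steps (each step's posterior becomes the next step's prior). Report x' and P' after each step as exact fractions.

step 0: x̄ = F·x = [6, -2]
step 0: P̄ = F·P·Fᵀ + Q = [18 -12; -12 17]
step 0: y = z − H·x̄ = [9]
step 0: S = H·P̄·Hᵀ + R = [154]
step 0: K = P̄·Hᵀ·S⁻¹ = [-18/77; 51/154]
step 0: x' = x̄ + K·y = [300/77, 151/154]
step 0: P' = (I − K·H)·P̄ = [738/77 -6/77; -6/77 17/154]
step 1: x̄ = F·x = [449/77, 151/77]
step 1: P̄ = F·P·Fᵀ + Q = [3188/77 -58/77; -58/77 419/77]
step 1: y = z − H·x̄ = [-530/77]
step 1: S = H·P̄·Hᵀ + R = [3848/77]
step 1: K = P̄·Hᵀ·S⁻¹ = [-87/1924; 1257/3848]
step 1: x' = x̄ + K·y = [5909/962, -553/1924]
step 1: P' = (I − K·H)·P̄ = [39731/962 -29/1924; -29/1924 419/3848]
step 2: x̄ = F·x = [12371/962, -553/962]
step 2: P̄ = F·P·Fᵀ + Q = [161383/962 -477/962; -477/962 5229/962]
step 2: y = z − H·x̄ = [-265/962]
step 2: S = H·P̄·Hᵀ + R = [48023/962]
step 2: K = P̄·Hᵀ·S⁻¹ = [-1431/48023; 15687/48023]
step 2: x' = x̄ + K·y = [617954/48023, -31927/48023]
step 2: P' = (I − K·H)·P̄ = [8054104/48023 -477/48023; -477/48023 5229/48023]

step 0: x' = [300/77, 151/154], P' = [738/77 -6/77; -6/77 17/154]
step 1: x' = [5909/962, -553/1924], P' = [39731/962 -29/1924; -29/1924 419/3848]
step 2: x' = [617954/48023, -31927/48023], P' = [8054104/48023 -477/48023; -477/48023 5229/48023]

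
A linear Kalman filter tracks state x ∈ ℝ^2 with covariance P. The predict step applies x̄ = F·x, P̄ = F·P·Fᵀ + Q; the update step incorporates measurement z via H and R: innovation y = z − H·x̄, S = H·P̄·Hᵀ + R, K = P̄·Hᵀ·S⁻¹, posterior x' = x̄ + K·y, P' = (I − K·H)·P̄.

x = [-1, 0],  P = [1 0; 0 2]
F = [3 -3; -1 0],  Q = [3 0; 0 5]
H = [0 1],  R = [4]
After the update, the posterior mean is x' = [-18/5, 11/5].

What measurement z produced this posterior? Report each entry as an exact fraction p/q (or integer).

z = [3]

x̄ = F·x = [-3, 1]
P̄ = F·P·Fᵀ + Q = [30 -3; -3 6]
S = H·P̄·Hᵀ + R = [10]
K = P̄·Hᵀ·S⁻¹ = [-3/10; 3/5]
x' − x̄ = [-3/5, 6/5] = K·y
y = (KᵀK)⁻¹·Kᵀ·(x' − x̄) = [2]
z = y + H·x̄ = [2] + [1] = [3]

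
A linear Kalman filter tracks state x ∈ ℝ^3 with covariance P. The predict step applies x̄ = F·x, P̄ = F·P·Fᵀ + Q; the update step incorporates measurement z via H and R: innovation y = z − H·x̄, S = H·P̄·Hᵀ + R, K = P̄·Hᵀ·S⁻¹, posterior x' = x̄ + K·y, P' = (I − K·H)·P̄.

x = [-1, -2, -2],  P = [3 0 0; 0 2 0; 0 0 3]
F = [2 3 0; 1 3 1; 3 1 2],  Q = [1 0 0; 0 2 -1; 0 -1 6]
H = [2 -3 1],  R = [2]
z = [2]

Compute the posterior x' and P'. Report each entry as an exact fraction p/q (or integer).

x̄ = F·x = [-8, -9, -9]
P̄ = F·P·Fᵀ + Q = [31 24 24; 24 26 20; 24 20 47]
y = z − H·x̄ = [0]
S = H·P̄·Hᵀ + R = [95]
K = P̄·Hᵀ·S⁻¹ = [14/95; -2/19; 7/19]
x' = x̄ + K·y = [-8, -9, -9]
P' = (I − K·H)·P̄ = [2749/95 484/19 358/19; 484/19 474/19 450/19; 358/19 450/19 648/19]

x' = [-8, -9, -9]
P' = [2749/95 484/19 358/19; 484/19 474/19 450/19; 358/19 450/19 648/19]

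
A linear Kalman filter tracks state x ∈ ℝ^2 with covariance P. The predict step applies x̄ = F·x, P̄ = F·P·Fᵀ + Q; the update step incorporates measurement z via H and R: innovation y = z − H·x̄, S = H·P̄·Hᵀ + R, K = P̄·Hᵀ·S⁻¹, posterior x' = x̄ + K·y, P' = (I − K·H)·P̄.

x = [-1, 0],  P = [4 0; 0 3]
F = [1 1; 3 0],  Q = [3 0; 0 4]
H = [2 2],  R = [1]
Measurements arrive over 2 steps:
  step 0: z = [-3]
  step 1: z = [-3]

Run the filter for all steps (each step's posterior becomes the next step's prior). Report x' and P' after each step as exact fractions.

step 0: x̄ = F·x = [-1, -3]
step 0: P̄ = F·P·Fᵀ + Q = [10 12; 12 40]
step 0: y = z − H·x̄ = [5]
step 0: S = H·P̄·Hᵀ + R = [297]
step 0: K = P̄·Hᵀ·S⁻¹ = [4/27; 104/297]
step 0: x' = x̄ + K·y = [-7/27, -371/297]
step 0: P' = (I − K·H)·P̄ = [94/27 -92/27; -92/27 1064/297]
step 1: x̄ = F·x = [-448/297, -7/9]
step 1: P̄ = F·P·Fᵀ + Q = [965/297 2/9; 2/9 106/3]
step 1: y = z − H·x̄ = [467/297]
step 1: S = H·P̄·Hᵀ + R = [46661/297]
step 1: K = P̄·Hᵀ·S⁻¹ = [2062/46661; 21120/46661]
step 1: x' = x̄ + K·y = [-67142/46661, -3083/46661]
step 1: P' = (I − K·H)·P̄ = [137293/46661 -136262/46661; -136262/46661 146822/46661]

step 0: x' = [-7/27, -371/297], P' = [94/27 -92/27; -92/27 1064/297]
step 1: x' = [-67142/46661, -3083/46661], P' = [137293/46661 -136262/46661; -136262/46661 146822/46661]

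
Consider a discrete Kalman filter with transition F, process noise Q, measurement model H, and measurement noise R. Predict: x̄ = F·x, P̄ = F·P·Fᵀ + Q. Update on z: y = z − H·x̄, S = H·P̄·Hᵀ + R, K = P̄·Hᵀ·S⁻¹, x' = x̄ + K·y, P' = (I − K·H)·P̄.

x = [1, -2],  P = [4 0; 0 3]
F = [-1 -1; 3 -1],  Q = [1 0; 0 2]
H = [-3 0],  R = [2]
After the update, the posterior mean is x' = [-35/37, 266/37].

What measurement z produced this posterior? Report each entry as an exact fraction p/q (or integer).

x̄ = F·x = [1, 5]
P̄ = F·P·Fᵀ + Q = [8 -9; -9 41]
S = H·P̄·Hᵀ + R = [74]
K = P̄·Hᵀ·S⁻¹ = [-12/37; 27/74]
x' − x̄ = [-72/37, 81/37] = K·y
y = (KᵀK)⁻¹·Kᵀ·(x' − x̄) = [6]
z = y + H·x̄ = [6] + [-3] = [3]

z = [3]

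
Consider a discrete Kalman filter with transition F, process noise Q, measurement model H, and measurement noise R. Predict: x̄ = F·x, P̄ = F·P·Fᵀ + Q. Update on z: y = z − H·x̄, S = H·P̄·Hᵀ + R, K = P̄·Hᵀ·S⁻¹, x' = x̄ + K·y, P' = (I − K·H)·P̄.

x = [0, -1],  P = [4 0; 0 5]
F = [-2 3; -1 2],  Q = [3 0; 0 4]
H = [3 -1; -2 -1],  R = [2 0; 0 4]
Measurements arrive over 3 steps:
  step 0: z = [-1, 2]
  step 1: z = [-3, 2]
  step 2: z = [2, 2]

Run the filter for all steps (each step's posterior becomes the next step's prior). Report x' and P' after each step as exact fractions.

step 0: x' = [-1671/2771, -2104/2771], P' = [650/2771 772/2771; 772/2771 3884/2771]
step 1: x' = [-629455/613093, -130750/613093], P' = [141130/613093 164488/613093; 164488/613093 4197748/3065465]
step 2: x' = [264464648/3341941181, -5083109628/3341941181], P' = [768970010/3341941181 895699128/3341941181; 895699128/3341941181 4573724596/3341941181]

step 0: x̄ = F·x = [-3, -2]
step 0: P̄ = F·P·Fᵀ + Q = [64 38; 38 28]
step 0: y = z − H·x̄ = [6, -6]
step 0: S = H·P̄·Hᵀ + R = [378 -394; -394 440]
step 0: K = P̄·Hᵀ·S⁻¹ = [589/2771 -518/2771; -784/2771 -1357/2771]
step 0: x' = x̄ + K·y = [-1671/2771, -2104/2771]
step 0: P' = (I − K·H)·P̄ = [650/2771 772/2771; 772/2771 3884/2771]
step 1: x̄ = F·x = [-2970/2771, -2537/2771]
step 1: P̄ = F·P·Fᵀ + Q = [36605/2771 19200/2771; 19200/2771 24182/2771]
step 1: y = z − H·x̄ = [-1940/2771, -2935/2771]
step 1: S = H·P̄·Hᵀ + R = [243969/2771 -214648/2771; -214648/2771 258486/2771]
step 1: K = P̄·Hᵀ·S⁻¹ = [129451/613093 -111687/613093; -865214/3065465 -1460657/3065465]
step 1: x' = x̄ + K·y = [-629455/613093, -130750/613093]
step 1: P' = (I − K·H)·P̄ = [141130/613093 164488/613093; 164488/613093 4197748/3065465]
step 2: x̄ = F·x = [866660/613093, 367955/613093]
step 2: P̄ = F·P·Fᵀ + Q = [39929447/3065465 20840708/3065465; 20840708/3065465 26468742/3065465]
step 2: y = z − H·x̄ = [-1005839/613093, 3327461/613093]
step 2: S = H·P̄·Hᵀ + R = [266920447/3065465 -233948648/3065465; -233948648/3065465 281811222/3065465]
step 2: K = P̄·Hᵀ·S⁻¹ = [705605451/3341941181 -608409787/3341941181; -943313606/3341941181 -1591280713/3341941181]
step 2: x' = x̄ + K·y = [264464648/3341941181, -5083109628/3341941181]
step 2: P' = (I − K·H)·P̄ = [768970010/3341941181 895699128/3341941181; 895699128/3341941181 4573724596/3341941181]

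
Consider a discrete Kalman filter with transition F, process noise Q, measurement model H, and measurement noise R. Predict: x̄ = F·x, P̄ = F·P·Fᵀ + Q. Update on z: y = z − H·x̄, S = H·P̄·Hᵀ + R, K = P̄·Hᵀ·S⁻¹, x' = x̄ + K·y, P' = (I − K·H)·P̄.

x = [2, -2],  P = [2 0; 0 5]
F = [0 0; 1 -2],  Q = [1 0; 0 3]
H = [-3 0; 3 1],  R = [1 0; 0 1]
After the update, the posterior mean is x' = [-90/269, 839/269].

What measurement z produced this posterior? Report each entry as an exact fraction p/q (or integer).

x̄ = F·x = [0, 6]
P̄ = F·P·Fᵀ + Q = [1 0; 0 25]
S = H·P̄·Hᵀ + R = [10 -9; -9 35]
K = P̄·Hᵀ·S⁻¹ = [-78/269 3/269; 225/269 250/269]
x' − x̄ = [-90/269, -775/269] = K·y
y = (KᵀK)⁻¹·Kᵀ·(x' − x̄) = [1, -4]
z = y + H·x̄ = [1, -4] + [0, 6] = [1, 2]

z = [1, 2]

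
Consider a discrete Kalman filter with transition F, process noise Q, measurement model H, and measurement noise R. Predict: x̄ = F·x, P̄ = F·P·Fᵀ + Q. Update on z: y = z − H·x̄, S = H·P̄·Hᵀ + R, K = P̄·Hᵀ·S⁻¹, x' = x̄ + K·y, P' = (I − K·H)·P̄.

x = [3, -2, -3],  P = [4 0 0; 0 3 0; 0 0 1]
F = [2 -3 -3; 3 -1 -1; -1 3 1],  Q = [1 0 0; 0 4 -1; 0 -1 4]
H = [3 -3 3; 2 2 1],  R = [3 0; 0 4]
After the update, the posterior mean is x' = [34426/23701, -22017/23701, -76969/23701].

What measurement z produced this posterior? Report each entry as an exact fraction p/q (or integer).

x̄ = F·x = [21, 14, -12]
P̄ = F·P·Fᵀ + Q = [53 36 -38; 36 44 -23; -38 -23 36]
S = H·P̄·Hᵀ + R = [282 -249; -249 472]
K = P̄·Hᵀ·S⁻¹ = [1708/23701 7931/23701; -3261/23701 5159/23701; 2774/23701 -2855/23701]
x' − x̄ = [-463295/23701, -353831/23701, 207443/23701] = K·y
y = (KᵀK)⁻¹·Kᵀ·(x' − x̄) = [12, -61]
z = y + H·x̄ = [12, -61] + [-15, 58] = [-3, -3]

z = [-3, -3]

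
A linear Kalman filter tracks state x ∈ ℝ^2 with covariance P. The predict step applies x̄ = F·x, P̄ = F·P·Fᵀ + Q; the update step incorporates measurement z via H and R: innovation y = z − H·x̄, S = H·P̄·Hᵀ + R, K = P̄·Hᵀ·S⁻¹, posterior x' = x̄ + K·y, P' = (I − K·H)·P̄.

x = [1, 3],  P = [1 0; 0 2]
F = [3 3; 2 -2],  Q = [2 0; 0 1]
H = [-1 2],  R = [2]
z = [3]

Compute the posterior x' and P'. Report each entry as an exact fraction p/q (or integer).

x' = [341/107, 308/107]
P' = [1422/107 670/107; 670/107 367/107]

x̄ = F·x = [12, -4]
P̄ = F·P·Fᵀ + Q = [29 -6; -6 13]
y = z − H·x̄ = [23]
S = H·P̄·Hᵀ + R = [107]
K = P̄·Hᵀ·S⁻¹ = [-41/107; 32/107]
x' = x̄ + K·y = [341/107, 308/107]
P' = (I − K·H)·P̄ = [1422/107 670/107; 670/107 367/107]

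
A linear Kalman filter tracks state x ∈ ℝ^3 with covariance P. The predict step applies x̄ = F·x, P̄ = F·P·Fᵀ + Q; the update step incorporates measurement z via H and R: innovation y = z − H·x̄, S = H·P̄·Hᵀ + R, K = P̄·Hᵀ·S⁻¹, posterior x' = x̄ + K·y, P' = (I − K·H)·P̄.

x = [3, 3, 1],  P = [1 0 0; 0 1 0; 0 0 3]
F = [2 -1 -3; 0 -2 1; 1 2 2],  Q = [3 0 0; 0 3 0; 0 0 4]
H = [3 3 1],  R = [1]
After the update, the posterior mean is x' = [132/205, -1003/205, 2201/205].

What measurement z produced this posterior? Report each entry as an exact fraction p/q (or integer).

z = [-2]

x̄ = F·x = [0, -5, 11]
P̄ = F·P·Fᵀ + Q = [35 -7 -18; -7 10 2; -18 2 21]
S = H·P̄·Hᵀ + R = [205]
K = P̄·Hᵀ·S⁻¹ = [66/205; 11/205; -27/205]
x' − x̄ = [132/205, 22/205, -54/205] = K·y
y = (KᵀK)⁻¹·Kᵀ·(x' − x̄) = [2]
z = y + H·x̄ = [2] + [-4] = [-2]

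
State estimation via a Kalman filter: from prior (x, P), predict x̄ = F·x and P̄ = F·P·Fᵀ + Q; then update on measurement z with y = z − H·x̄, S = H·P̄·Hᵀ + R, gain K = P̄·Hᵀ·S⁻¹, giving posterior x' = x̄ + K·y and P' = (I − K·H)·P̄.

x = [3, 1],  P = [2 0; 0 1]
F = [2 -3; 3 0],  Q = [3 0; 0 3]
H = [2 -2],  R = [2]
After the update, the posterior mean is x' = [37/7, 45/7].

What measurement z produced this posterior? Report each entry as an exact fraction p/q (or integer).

z = [-2]

x̄ = F·x = [3, 9]
P̄ = F·P·Fᵀ + Q = [20 12; 12 21]
S = H·P̄·Hᵀ + R = [70]
K = P̄·Hᵀ·S⁻¹ = [8/35; -9/35]
x' − x̄ = [16/7, -18/7] = K·y
y = (KᵀK)⁻¹·Kᵀ·(x' − x̄) = [10]
z = y + H·x̄ = [10] + [-12] = [-2]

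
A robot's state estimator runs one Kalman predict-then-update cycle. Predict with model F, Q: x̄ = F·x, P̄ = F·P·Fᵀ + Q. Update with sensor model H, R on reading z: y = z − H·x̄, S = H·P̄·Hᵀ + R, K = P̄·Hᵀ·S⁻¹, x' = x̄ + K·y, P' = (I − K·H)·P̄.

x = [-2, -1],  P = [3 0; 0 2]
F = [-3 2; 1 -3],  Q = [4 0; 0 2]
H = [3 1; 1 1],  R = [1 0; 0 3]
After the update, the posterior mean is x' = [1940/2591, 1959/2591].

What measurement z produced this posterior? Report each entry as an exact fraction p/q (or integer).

x̄ = F·x = [4, 1]
P̄ = F·P·Fᵀ + Q = [39 -21; -21 23]
S = H·P̄·Hᵀ + R = [249 56; 56 23]
K = P̄·Hᵀ·S⁻¹ = [1200/2591 -894/2591; -1032/2591 2738/2591]
x' − x̄ = [-8424/2591, -632/2591] = K·y
y = (KᵀK)⁻¹·Kᵀ·(x' − x̄) = [-10, -4]
z = y + H·x̄ = [-10, -4] + [13, 5] = [3, 1]

z = [3, 1]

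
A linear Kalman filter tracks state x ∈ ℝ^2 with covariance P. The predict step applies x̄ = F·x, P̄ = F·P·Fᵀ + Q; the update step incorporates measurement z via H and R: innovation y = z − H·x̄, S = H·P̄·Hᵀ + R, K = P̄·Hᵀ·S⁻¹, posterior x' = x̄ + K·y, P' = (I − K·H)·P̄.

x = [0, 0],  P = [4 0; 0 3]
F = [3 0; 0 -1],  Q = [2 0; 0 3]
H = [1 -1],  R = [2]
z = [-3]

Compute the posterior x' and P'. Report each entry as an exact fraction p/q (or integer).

x' = [-57/23, 9/23]
P' = [152/23 114/23; 114/23 120/23]

x̄ = F·x = [0, 0]
P̄ = F·P·Fᵀ + Q = [38 0; 0 6]
y = z − H·x̄ = [-3]
S = H·P̄·Hᵀ + R = [46]
K = P̄·Hᵀ·S⁻¹ = [19/23; -3/23]
x' = x̄ + K·y = [-57/23, 9/23]
P' = (I − K·H)·P̄ = [152/23 114/23; 114/23 120/23]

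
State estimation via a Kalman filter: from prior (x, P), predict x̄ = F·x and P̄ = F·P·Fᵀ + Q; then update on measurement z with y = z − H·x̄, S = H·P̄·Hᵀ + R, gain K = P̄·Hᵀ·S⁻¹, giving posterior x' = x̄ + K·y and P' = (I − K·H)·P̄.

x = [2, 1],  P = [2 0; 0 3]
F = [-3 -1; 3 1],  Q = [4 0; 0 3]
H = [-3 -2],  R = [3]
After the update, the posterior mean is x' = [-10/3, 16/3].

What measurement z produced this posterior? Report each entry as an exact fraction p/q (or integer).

z = [-1]

x̄ = F·x = [-7, 7]
P̄ = F·P·Fᵀ + Q = [25 -21; -21 24]
S = H·P̄·Hᵀ + R = [72]
K = P̄·Hᵀ·S⁻¹ = [-11/24; 5/24]
x' − x̄ = [11/3, -5/3] = K·y
y = (KᵀK)⁻¹·Kᵀ·(x' − x̄) = [-8]
z = y + H·x̄ = [-8] + [7] = [-1]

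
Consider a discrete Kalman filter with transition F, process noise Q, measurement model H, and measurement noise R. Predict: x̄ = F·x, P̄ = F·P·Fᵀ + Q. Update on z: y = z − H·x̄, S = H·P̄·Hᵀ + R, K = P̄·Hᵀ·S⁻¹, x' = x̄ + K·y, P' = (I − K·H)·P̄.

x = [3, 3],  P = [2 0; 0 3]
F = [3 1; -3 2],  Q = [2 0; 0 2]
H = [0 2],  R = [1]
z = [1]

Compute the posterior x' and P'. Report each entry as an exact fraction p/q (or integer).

x' = [460/43, 61/129]
P' = [797/43 -4/43; -4/43 32/129]

x̄ = F·x = [12, -3]
P̄ = F·P·Fᵀ + Q = [23 -12; -12 32]
y = z − H·x̄ = [7]
S = H·P̄·Hᵀ + R = [129]
K = P̄·Hᵀ·S⁻¹ = [-8/43; 64/129]
x' = x̄ + K·y = [460/43, 61/129]
P' = (I − K·H)·P̄ = [797/43 -4/43; -4/43 32/129]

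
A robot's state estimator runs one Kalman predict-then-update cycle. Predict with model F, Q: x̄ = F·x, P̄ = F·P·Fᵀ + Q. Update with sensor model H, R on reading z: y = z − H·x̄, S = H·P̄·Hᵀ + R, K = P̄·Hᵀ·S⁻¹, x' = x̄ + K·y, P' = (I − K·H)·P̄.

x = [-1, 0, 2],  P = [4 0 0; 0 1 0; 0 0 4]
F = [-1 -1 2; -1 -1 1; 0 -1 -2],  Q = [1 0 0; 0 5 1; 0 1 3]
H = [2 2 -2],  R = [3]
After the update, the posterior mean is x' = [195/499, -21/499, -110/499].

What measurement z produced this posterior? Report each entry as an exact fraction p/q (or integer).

x̄ = F·x = [5, 3, -4]
P̄ = F·P·Fᵀ + Q = [22 13 -15; 13 14 -6; -15 -6 20]
S = H·P̄·Hᵀ + R = [499]
K = P̄·Hᵀ·S⁻¹ = [100/499; 66/499; -82/499]
x' − x̄ = [-2300/499, -1518/499, 1886/499] = K·y
y = (KᵀK)⁻¹·Kᵀ·(x' − x̄) = [-23]
z = y + H·x̄ = [-23] + [24] = [1]

z = [1]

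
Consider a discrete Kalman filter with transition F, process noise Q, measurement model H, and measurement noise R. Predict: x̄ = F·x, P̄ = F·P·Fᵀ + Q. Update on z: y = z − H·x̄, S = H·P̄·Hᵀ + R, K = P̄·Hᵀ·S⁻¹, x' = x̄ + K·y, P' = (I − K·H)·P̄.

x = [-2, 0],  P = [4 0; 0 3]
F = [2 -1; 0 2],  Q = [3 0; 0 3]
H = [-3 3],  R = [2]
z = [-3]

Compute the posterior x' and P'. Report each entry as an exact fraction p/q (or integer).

x' = [-512/443, -945/443]
P' = [2690/443 2634/443; 2634/443 2676/443]

x̄ = F·x = [-4, 0]
P̄ = F·P·Fᵀ + Q = [22 -6; -6 15]
y = z − H·x̄ = [-15]
S = H·P̄·Hᵀ + R = [443]
K = P̄·Hᵀ·S⁻¹ = [-84/443; 63/443]
x' = x̄ + K·y = [-512/443, -945/443]
P' = (I − K·H)·P̄ = [2690/443 2634/443; 2634/443 2676/443]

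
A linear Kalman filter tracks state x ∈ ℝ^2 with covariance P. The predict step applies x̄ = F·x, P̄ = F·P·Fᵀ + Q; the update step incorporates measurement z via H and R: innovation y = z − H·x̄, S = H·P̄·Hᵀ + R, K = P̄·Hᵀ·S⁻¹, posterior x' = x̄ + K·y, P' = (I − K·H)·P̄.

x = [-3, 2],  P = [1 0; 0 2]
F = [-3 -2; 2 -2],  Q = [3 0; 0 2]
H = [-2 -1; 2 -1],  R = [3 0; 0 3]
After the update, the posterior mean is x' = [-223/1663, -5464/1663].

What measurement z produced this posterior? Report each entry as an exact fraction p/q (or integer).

z = [3, 2]

x̄ = F·x = [5, -10]
P̄ = F·P·Fᵀ + Q = [20 2; 2 14]
S = H·P̄·Hᵀ + R = [105 -66; -66 89]
K = P̄·Hᵀ·S⁻¹ = [-410/1663 406/1663; -754/1663 -746/1663]
x' − x̄ = [-8538/1663, 11166/1663] = K·y
y = (KᵀK)⁻¹·Kᵀ·(x' − x̄) = [3, -18]
z = y + H·x̄ = [3, -18] + [0, 20] = [3, 2]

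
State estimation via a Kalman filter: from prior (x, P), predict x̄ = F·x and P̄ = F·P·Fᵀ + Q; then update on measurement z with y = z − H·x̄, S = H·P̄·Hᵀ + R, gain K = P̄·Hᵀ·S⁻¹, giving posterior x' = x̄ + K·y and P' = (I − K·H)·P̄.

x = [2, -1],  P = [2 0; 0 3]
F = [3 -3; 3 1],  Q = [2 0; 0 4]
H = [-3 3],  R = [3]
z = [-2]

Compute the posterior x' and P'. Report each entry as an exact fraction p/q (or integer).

x' = [1087/163, 975/163]
P' = [3329/163 3291/163; 3291/163 3307/163]

x̄ = F·x = [9, 5]
P̄ = F·P·Fᵀ + Q = [47 9; 9 25]
y = z − H·x̄ = [10]
S = H·P̄·Hᵀ + R = [489]
K = P̄·Hᵀ·S⁻¹ = [-38/163; 16/163]
x' = x̄ + K·y = [1087/163, 975/163]
P' = (I − K·H)·P̄ = [3329/163 3291/163; 3291/163 3307/163]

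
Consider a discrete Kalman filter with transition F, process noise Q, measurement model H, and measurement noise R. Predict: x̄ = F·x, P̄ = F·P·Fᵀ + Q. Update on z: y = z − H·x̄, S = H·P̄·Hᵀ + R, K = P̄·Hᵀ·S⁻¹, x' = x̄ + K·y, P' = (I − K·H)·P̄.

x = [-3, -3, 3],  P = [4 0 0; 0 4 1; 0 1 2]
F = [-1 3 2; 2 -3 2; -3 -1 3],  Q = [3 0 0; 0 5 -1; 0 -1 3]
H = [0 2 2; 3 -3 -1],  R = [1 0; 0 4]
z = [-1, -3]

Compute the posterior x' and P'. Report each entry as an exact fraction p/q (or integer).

x̄ = F·x = [0, 9, 21]
P̄ = F·P·Fᵀ + Q = [63 -36 19; -36 53 -12; 19 -12 55]
y = z − H·x̄ = [-61, 45]
S = H·P̄·Hᵀ + R = [337 -434; -434 1565]
K = P̄·Hᵀ·S⁻¹ = [67442/339049 78930/339049; 17660/339049 -50347/339049; 151082/339049 50130/339049]
x' = x̄ + K·y = [-562112/339049, -291434/339049, 159877/339049]
P' = (I − K·H)·P̄ = [1710575/339049 2391142/339049 -2357421/339049; 2391142/339049 3682992/339049 -3674162/339049; -2357421/339049 -3674162/339049 3749703/339049]

x' = [-562112/339049, -291434/339049, 159877/339049]
P' = [1710575/339049 2391142/339049 -2357421/339049; 2391142/339049 3682992/339049 -3674162/339049; -2357421/339049 -3674162/339049 3749703/339049]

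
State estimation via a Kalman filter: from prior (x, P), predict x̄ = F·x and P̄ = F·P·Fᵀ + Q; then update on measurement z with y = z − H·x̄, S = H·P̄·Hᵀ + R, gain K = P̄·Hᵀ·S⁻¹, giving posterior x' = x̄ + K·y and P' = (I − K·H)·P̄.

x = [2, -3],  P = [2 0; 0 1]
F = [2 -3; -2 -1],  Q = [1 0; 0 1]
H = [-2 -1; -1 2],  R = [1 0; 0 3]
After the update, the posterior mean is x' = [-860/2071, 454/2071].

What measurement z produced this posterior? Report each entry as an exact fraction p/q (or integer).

z = [1, 1]

x̄ = F·x = [13, -1]
P̄ = F·P·Fᵀ + Q = [18 -5; -5 10]
S = H·P̄·Hᵀ + R = [63 31; 31 81]
K = P̄·Hᵀ·S⁻¹ = [-1643/4142 -803/4142; -775/4142 1575/4142]
x' − x̄ = [-27783/2071, 2525/2071] = K·y
y = (KᵀK)⁻¹·Kᵀ·(x' − x̄) = [26, 16]
z = y + H·x̄ = [26, 16] + [-25, -15] = [1, 1]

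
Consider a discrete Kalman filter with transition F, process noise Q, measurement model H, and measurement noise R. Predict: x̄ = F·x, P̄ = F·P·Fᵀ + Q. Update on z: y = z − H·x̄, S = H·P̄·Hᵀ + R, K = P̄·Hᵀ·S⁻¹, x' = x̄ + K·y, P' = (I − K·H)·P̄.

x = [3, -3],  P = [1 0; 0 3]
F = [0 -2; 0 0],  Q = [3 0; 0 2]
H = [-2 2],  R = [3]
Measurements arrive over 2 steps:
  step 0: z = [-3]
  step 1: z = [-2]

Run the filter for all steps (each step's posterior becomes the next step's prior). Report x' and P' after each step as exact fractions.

step 0: x̄ = F·x = [6, 0]
step 0: P̄ = F·P·Fᵀ + Q = [15 0; 0 2]
step 0: y = z − H·x̄ = [9]
step 0: S = H·P̄·Hᵀ + R = [71]
step 0: K = P̄·Hᵀ·S⁻¹ = [-30/71; 4/71]
step 0: x' = x̄ + K·y = [156/71, 36/71]
step 0: P' = (I − K·H)·P̄ = [165/71 120/71; 120/71 126/71]
step 1: x̄ = F·x = [-72/71, 0]
step 1: P̄ = F·P·Fᵀ + Q = [717/71 0; 0 2]
step 1: y = z − H·x̄ = [-286/71]
step 1: S = H·P̄·Hᵀ + R = [3649/71]
step 1: K = P̄·Hᵀ·S⁻¹ = [-1434/3649; 284/3649]
step 1: x' = x̄ + K·y = [2076/3649, -1144/3649]
step 1: P' = (I − K·H)·P̄ = [7887/3649 5736/3649; 5736/3649 6162/3649]

step 0: x' = [156/71, 36/71], P' = [165/71 120/71; 120/71 126/71]
step 1: x' = [2076/3649, -1144/3649], P' = [7887/3649 5736/3649; 5736/3649 6162/3649]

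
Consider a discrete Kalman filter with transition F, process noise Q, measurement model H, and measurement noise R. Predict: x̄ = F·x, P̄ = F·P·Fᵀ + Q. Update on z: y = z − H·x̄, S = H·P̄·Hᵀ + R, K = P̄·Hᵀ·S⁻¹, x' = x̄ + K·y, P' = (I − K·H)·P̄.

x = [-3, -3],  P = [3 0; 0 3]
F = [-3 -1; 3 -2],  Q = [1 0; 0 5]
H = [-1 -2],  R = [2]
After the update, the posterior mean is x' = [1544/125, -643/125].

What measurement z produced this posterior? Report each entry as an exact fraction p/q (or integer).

x̄ = F·x = [12, -3]
P̄ = F·P·Fᵀ + Q = [31 -21; -21 44]
S = H·P̄·Hᵀ + R = [125]
K = P̄·Hᵀ·S⁻¹ = [11/125; -67/125]
x' − x̄ = [44/125, -268/125] = K·y
y = (KᵀK)⁻¹·Kᵀ·(x' − x̄) = [4]
z = y + H·x̄ = [4] + [-6] = [-2]

z = [-2]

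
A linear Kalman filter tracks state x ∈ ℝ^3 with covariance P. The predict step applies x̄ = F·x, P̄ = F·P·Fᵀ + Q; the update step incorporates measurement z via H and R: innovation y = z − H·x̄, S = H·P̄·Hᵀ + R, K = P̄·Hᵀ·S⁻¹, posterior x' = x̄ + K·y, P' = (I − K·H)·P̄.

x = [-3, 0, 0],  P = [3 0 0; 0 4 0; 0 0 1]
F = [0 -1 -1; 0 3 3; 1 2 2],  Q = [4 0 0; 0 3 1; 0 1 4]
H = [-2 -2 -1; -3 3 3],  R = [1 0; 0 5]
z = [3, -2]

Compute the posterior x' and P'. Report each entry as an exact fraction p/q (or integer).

x' = [-17556/17771, 987/1367, -42876/17771]
P' = [6478/17771 -1631/2734 25799/35542; -1631/2734 9811/5468 -12133/5468; 25799/35542 -12133/5468 219267/71084]

x̄ = F·x = [0, 0, -3]
P̄ = F·P·Fᵀ + Q = [9 -15 -10; -15 48 31; -10 31 27]
y = z − H·x̄ = [0, 7]
S = H·P̄·Hᵀ + R = [220 -564; -564 1769]
K = P̄·Hᵀ·S⁻¹ = [-9305/35542 -2508/17771; -965/5468 141/1367; -7005/71084 1491/17771]
x' = x̄ + K·y = [-17556/17771, 987/1367, -42876/17771]
P' = (I − K·H)·P̄ = [6478/17771 -1631/2734 25799/35542; -1631/2734 9811/5468 -12133/5468; 25799/35542 -12133/5468 219267/71084]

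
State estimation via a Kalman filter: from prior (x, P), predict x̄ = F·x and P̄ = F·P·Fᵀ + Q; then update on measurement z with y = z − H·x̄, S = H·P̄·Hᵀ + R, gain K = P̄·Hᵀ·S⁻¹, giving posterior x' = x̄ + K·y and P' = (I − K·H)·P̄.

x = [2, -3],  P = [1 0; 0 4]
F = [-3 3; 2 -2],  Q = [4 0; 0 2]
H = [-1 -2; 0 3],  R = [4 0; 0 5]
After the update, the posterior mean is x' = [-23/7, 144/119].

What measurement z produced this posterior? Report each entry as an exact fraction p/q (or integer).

z = [1, 3]

x̄ = F·x = [-15, 10]
P̄ = F·P·Fᵀ + Q = [49 -30; -30 22]
S = H·P̄·Hᵀ + R = [21 -42; -42 203]
K = P̄·Hᵀ·S⁻¹ = [-13/21 -4/7; -10/357 38/119]
x' − x̄ = [82/7, -1046/119] = K·y
y = (KᵀK)⁻¹·Kᵀ·(x' − x̄) = [6, -27]
z = y + H·x̄ = [6, -27] + [-5, 30] = [1, 3]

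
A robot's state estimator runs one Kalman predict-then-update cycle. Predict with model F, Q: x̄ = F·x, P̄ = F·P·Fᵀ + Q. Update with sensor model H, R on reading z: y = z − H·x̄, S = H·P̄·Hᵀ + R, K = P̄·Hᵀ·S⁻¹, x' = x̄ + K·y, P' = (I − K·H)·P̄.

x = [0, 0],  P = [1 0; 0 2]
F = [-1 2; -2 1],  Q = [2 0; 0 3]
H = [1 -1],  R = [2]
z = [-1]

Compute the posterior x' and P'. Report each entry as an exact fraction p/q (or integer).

x̄ = F·x = [0, 0]
P̄ = F·P·Fᵀ + Q = [11 6; 6 9]
y = z − H·x̄ = [-1]
S = H·P̄·Hᵀ + R = [10]
K = P̄·Hᵀ·S⁻¹ = [1/2; -3/10]
x' = x̄ + K·y = [-1/2, 3/10]
P' = (I − K·H)·P̄ = [17/2 15/2; 15/2 81/10]

x' = [-1/2, 3/10]
P' = [17/2 15/2; 15/2 81/10]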